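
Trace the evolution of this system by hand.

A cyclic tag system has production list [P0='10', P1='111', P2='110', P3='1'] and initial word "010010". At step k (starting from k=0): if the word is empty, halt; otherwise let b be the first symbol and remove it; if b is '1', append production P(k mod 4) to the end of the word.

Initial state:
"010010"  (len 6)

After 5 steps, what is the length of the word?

t=0: "010010"  (len 6)
t=1: "10010"  (len 5)
t=2: "0010111"  (len 7)
t=3: "010111"  (len 6)
t=4: "10111"  (len 5)
t=5: "011110"  (len 6)

6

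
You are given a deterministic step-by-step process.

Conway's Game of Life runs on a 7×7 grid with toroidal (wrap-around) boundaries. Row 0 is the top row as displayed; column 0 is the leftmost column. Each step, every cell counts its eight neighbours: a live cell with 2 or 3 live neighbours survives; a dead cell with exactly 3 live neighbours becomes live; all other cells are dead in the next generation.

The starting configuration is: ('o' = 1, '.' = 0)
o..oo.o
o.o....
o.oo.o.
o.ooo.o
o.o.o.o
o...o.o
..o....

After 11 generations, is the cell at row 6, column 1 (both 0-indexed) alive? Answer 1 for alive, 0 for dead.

1

t=0: o..oo.o
o.o....
o.oo.o.
o.ooo.o
o.o.o.o
o...o.o
..o....
t=1: o.oo..o
o.o..o.
o....o.
.......
..o.o..
o.....o
.o..o..
t=2: o.ooooo
o.oooo.
.o.....
.......
.......
oo.o.o.
.ooo.o.
t=3: o......
o......
.oooo..
.......
.......
oo.o..o
.......
t=4: .......
o.oo...
.ooo...
..oo...
o......
o......
.o....o
t=5: ooo....
...o...
....o..
...o...
.o.....
oo....o
o......
t=6: ooo....
.ooo...
...oo..
.......
.oo....
.o....o
..o....
t=7: o......
o...o..
...oo..
..oo...
ooo....
oo.....
..o....
t=8: .o.....
...oo..
..o.o..
....o..
o..o...
o......
o......
t=9: .......
..ooo..
....oo.
....o..
.......
oo....o
oo.....
t=10: .ooo...
...ooo.
.....o.
....oo.
o......
.o....o
.o....o
t=11: oo.o.o.
...o.o.
...o..o
....ooo
o....oo
.o....o
.o.....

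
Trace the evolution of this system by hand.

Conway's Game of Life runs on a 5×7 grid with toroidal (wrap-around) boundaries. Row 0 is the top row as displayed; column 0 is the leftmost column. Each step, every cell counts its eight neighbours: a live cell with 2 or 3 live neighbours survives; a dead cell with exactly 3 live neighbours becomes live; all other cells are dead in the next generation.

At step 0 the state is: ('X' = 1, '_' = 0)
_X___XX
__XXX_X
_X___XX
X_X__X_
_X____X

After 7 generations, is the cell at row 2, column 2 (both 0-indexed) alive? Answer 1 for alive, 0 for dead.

1

gen 0: _X___XX
__XXX_X
_X___XX
X_X__X_
_X____X
gen 1: _X_XX_X
_XXXX__
_X_____
__X__X_
_XX____
gen 2: ____XX_
_X__XX_
_X__X__
__X____
XX__XX_
gen 3: XX_X___
___X___
_XXXXX_
X_XXXX_
_X_XXXX
gen 4: XX_X_XX
X______
_X___XX
X______
_______
gen 5: XX____X
__X_X__
_X____X
X_____X
_X_____
gen 6: XXX____
__X__XX
_X___XX
_X____X
_X_____
gen 7: X_X___X
__X__X_
_XX____
_XX__XX
_______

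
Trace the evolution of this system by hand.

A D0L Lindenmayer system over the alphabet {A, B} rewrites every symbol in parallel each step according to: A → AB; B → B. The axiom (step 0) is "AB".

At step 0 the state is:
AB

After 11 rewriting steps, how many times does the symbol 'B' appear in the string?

12

gen 0: AB
gen 1: ABB
gen 2: ABBB
gen 3: ABBBB
gen 4: ABBBBB
gen 5: ABBBBBB
gen 6: ABBBBBBB
gen 7: ABBBBBBBB
gen 8: ABBBBBBBBB
gen 9: ABBBBBBBBBB
gen 10: ABBBBBBBBBBB
gen 11: ABBBBBBBBBBBB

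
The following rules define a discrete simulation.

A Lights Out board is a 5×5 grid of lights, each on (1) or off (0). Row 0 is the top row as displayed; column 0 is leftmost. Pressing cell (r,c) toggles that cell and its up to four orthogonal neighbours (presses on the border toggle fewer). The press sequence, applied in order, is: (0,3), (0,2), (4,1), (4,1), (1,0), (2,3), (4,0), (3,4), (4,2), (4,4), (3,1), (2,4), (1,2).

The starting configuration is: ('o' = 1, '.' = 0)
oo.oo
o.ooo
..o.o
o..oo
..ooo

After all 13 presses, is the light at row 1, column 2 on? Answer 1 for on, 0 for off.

1

gen 0: oo.oo
o.ooo
..o.o
o..oo
..ooo
gen 1: ooo..
o.o.o
..o.o
o..oo
..ooo
gen 2: o..o.
o...o
..o.o
o..oo
..ooo
gen 3: o..o.
o...o
..o.o
oo.oo
oo.oo
gen 4: o..o.
o...o
..o.o
o..oo
..ooo
gen 5: ...o.
.o..o
o.o.o
o..oo
..ooo
gen 6: ...o.
.o.oo
o..o.
o...o
..ooo
gen 7: ...o.
.o.oo
o..o.
....o
ooooo
gen 8: ...o.
.o.oo
o..oo
...o.
oooo.
gen 9: ...o.
.o.oo
o..oo
..oo.
o....
gen 10: ...o.
.o.oo
o..oo
..ooo
o..oo
gen 11: ...o.
.o.oo
oo.oo
oo.oo
oo.oo
gen 12: ...o.
.o.o.
oo...
oo.o.
oo.oo
gen 13: ..oo.
..o..
ooo..
oo.o.
oo.oo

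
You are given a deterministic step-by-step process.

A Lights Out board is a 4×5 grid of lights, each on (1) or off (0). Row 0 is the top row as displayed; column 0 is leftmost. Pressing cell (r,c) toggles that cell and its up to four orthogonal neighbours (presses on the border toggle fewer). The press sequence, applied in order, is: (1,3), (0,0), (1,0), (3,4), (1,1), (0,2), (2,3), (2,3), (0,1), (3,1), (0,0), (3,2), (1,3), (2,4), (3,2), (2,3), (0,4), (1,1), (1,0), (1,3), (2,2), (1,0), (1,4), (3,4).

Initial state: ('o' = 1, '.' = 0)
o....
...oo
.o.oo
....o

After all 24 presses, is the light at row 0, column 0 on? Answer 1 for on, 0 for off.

t=0: o....
...oo
.o.oo
....o
t=1: o..o.
..o..
.o..o
....o
t=2: .o.o.
o.o..
.o..o
....o
t=3: oo.o.
.oo..
oo..o
....o
t=4: oo.o.
.oo..
oo...
...o.
t=5: o..o.
o....
o....
...o.
t=6: ooo..
o.o..
o....
...o.
t=7: ooo..
o.oo.
o.ooo
.....
t=8: ooo..
o.o..
o....
...o.
t=9: .....
ooo..
o....
...o.
t=10: .....
ooo..
oo...
oooo.
t=11: oo...
.oo..
oo...
oooo.
t=12: oo...
.oo..
ooo..
o....
t=13: oo.o.
.o.oo
oooo.
o....
t=14: oo.o.
.o.o.
ooo.o
o...o
t=15: oo.o.
.o.o.
oo..o
ooooo
t=16: oo.o.
.o...
oooo.
ooo.o
t=17: oo..o
.o..o
oooo.
ooo.o
t=18: o...o
o.o.o
o.oo.
ooo.o
t=19: ....o
.oo.o
..oo.
ooo.o
t=20: ...oo
.o.o.
..o..
ooo.o
t=21: ...oo
.ooo.
.o.o.
oo..o
t=22: o..oo
o.oo.
oo.o.
oo..o
t=23: o..o.
o.o.o
oo.oo
oo..o
t=24: o..o.
o.o.o
oo.o.
oo.o.

1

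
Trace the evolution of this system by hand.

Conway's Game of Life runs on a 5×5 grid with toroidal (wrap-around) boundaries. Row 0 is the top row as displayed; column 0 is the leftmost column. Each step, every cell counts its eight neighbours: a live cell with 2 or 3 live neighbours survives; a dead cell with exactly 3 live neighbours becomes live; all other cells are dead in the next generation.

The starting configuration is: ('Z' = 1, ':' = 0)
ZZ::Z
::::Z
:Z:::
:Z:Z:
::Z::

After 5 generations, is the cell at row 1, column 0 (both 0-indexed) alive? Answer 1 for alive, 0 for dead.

0

step 0: ZZ::Z
::::Z
:Z:::
:Z:Z:
::Z::
step 1: ZZ:ZZ
:Z::Z
Z:Z::
:Z:::
::ZZZ
step 2: :Z:::
:::::
Z:Z::
ZZ::Z
:::::
step 3: :::::
:Z:::
Z:::Z
ZZ::Z
:Z:::
step 4: :::::
Z::::
::::Z
:Z::Z
:Z:::
step 5: :::::
:::::
::::Z
:::::
Z::::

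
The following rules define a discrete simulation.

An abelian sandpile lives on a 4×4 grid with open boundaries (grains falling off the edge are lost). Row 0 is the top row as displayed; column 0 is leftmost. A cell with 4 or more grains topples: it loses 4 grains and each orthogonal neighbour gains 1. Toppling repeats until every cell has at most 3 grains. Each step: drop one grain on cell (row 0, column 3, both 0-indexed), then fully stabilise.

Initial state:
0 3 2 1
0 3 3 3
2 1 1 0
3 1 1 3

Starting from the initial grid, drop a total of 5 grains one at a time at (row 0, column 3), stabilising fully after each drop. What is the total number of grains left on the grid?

25

k=0  0 3 2 1
0 3 3 3
2 1 1 0
3 1 1 3
k=1  0 3 2 2
0 3 3 3
2 1 1 0
3 1 1 3
k=2  0 3 2 3
0 3 3 3
2 1 1 0
3 1 1 3
k=3  1 1 1 2
1 1 2 1
2 2 2 1
3 1 1 3
k=4  1 1 1 3
1 1 2 1
2 2 2 1
3 1 1 3
k=5  1 1 2 0
1 1 2 2
2 2 2 1
3 1 1 3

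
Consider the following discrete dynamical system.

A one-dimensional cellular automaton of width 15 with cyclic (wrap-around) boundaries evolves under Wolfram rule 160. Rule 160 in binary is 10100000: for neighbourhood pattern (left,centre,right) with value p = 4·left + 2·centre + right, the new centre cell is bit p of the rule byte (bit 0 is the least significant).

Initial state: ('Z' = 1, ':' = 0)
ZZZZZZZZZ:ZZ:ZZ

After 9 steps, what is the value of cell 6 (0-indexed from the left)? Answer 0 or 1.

gen 0: ZZZZZZZZZ:ZZ:ZZ
gen 1: ZZZZZZZZ:Z::Z:Z
gen 2: ZZZZZZZ:Z::::Z:
gen 3: :ZZZZZ:Z::::::Z
gen 4: Z:ZZZ:Z::::::::
gen 5: :Z:Z:Z:::::::::
gen 6: ::Z:Z::::::::::
gen 7: :::Z:::::::::::
gen 8: :::::::::::::::
gen 9: :::::::::::::::

0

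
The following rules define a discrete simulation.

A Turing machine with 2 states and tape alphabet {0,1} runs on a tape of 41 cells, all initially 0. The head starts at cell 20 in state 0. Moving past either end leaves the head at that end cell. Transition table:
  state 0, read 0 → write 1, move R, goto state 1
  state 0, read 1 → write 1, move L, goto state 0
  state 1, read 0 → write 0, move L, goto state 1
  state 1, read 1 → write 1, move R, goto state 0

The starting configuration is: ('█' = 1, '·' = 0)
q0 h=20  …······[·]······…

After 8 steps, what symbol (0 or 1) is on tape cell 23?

0

step 0: q0 h=20  …······[·]······…
step 1: q1 h=21  …·····█[·]······…
step 2: q1 h=20  …······[█]······…
step 3: q0 h=21  …·····█[·]······…
step 4: q1 h=22  …····██[·]······…
step 5: q1 h=21  …·····█[█]······…
step 6: q0 h=22  …····██[·]······…
step 7: q1 h=23  …···███[·]······…
step 8: q1 h=22  …····██[█]······…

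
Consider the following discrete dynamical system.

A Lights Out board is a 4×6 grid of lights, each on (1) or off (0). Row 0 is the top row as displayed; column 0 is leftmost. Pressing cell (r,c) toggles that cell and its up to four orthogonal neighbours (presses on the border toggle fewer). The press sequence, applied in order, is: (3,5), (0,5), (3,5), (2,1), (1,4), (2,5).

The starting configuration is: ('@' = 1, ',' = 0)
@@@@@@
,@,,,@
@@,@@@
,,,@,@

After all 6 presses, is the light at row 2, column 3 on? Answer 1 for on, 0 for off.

1

step 0: @@@@@@
,@,,,@
@@,@@@
,,,@,@
step 1: @@@@@@
,@,,,@
@@,@@,
,,,@@,
step 2: @@@@,,
,@,,,,
@@,@@,
,,,@@,
step 3: @@@@,,
,@,,,,
@@,@@@
,,,@,@
step 4: @@@@,,
,,,,,,
,,@@@@
,@,@,@
step 5: @@@@@,
,,,@@@
,,@@,@
,@,@,@
step 6: @@@@@,
,,,@@,
,,@@@,
,@,@,,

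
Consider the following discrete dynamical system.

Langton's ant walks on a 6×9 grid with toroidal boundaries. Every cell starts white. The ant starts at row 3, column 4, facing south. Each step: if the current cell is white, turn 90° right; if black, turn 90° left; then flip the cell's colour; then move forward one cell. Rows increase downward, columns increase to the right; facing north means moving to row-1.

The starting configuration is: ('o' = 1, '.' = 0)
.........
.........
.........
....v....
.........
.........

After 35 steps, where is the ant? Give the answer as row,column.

step 0: .........
.........
.........
....v....
.........
.........
step 1: .........
.........
.........
...<o....
.........
.........
step 2: .........
.........
...^.....
...oo....
.........
.........
step 3: .........
.........
...o>....
...oo....
.........
.........
step 4: .........
.........
...oo....
...ov....
.........
.........
step 5: .........
.........
...oo....
...o.>...
.........
.........
step 6: .........
.........
...oo....
...o.o...
.....v...
.........
step 7: .........
.........
...oo....
...o.o...
....<o...
.........
step 8: .........
.........
...oo....
...o^o...
....oo...
.........
step 9: .........
.........
...oo....
...oo>...
....oo...
.........
step 10: .........
.........
...oo^...
...oo....
....oo...
.........
step 11: .........
.........
...ooo>..
...oo....
....oo...
.........
step 12: .........
.........
...oooo..
...oo.v..
....oo...
.........
step 13: .........
.........
...oooo..
...oo<o..
....oo...
.........
step 14: .........
.........
...oo^o..
...oooo..
....oo...
.........
step 15: .........
.........
...o<.o..
...oooo..
....oo...
.........
step 16: .........
.........
...o..o..
...ovoo..
....oo...
.........
step 17: .........
.........
...o..o..
...o.>o..
....oo...
.........
step 18: .........
.........
...o.^o..
...o..o..
....oo...
.........
step 19: .........
.........
...o.o>..
...o..o..
....oo...
.........
step 20: .........
......^..
...o.o...
...o..o..
....oo...
.........
step 21: .........
......o>.
...o.o...
...o..o..
....oo...
.........
step 22: .........
......oo.
...o.o.v.
...o..o..
....oo...
.........
step 23: .........
......oo.
...o.o<o.
...o..o..
....oo...
.........
step 24: .........
......^o.
...o.ooo.
...o..o..
....oo...
.........
step 25: .........
.....<.o.
...o.ooo.
...o..o..
....oo...
.........
step 26: .....^...
.....o.o.
...o.ooo.
...o..o..
....oo...
.........
step 27: .....o>..
.....o.o.
...o.ooo.
...o..o..
....oo...
.........
step 28: .....oo..
.....ovo.
...o.ooo.
...o..o..
....oo...
.........
step 29: .....oo..
.....<oo.
...o.ooo.
...o..o..
....oo...
.........
step 30: .....oo..
......oo.
...o.voo.
...o..o..
....oo...
.........
step 31: .....oo..
......oo.
...o..>o.
...o..o..
....oo...
.........
step 32: .....oo..
......^o.
...o...o.
...o..o..
....oo...
.........
step 33: .....oo..
.....<.o.
...o...o.
...o..o..
....oo...
.........
step 34: .....^o..
.....o.o.
...o...o.
...o..o..
....oo...
.........
step 35: ....<.o..
.....o.o.
...o...o.
...o..o..
....oo...
.........

0,4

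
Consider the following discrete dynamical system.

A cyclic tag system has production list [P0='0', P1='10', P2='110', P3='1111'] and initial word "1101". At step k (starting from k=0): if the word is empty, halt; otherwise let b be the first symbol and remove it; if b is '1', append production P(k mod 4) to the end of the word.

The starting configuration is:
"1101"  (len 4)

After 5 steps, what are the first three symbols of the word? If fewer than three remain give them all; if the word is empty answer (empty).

k=0  "1101"  (len 4)
k=1  "1010"  (len 4)
k=2  "01010"  (len 5)
k=3  "1010"  (len 4)
k=4  "0101111"  (len 7)
k=5  "101111"  (len 6)

101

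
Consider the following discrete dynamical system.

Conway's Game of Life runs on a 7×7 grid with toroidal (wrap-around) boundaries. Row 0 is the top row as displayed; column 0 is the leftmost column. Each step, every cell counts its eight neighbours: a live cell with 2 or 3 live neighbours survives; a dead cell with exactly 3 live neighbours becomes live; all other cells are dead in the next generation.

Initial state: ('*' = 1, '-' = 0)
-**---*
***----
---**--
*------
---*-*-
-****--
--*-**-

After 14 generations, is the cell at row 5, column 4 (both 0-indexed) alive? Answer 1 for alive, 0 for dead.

t=0: -**---*
***----
---**--
*------
---*-*-
-****--
--*-**-
t=1: -----**
*------
*-**---
---*---
-*-*---
-*-----
*---**-
t=2: *---**-
**-----
-***---
-*-**--
-------
***-*--
*---**-
t=3: *---**-
*--**-*
---**--
-*-**--
*---*--
**-****
*------
t=4: **-***-
*-----*
*------
--*--*-
-------
-*-***-
---*---
t=5: ******-
----**-
**-----
-------
--**-*-
--***--
**----*
t=6: --**---
-----*-
-------
-**----
--*----
*---***
------*
t=7: -------
-------
-------
-**----
*-**-**
*----**
*--**-*
t=8: -------
-------
-------
****--*
--****-
--*----
*---*--
t=9: -------
-------
***----
**---**
*---***
-**--*-
-------
t=10: -------
-*-----
--*----
--*-*--
--*-*--
**--**-
-------
t=11: -------
-------
-***---
-**----
--*-*--
-*-***-
-------
t=12: -------
--*----
-*-*---
-------
----**-
--****-
----*--
t=13: -------
--*----
--*----
----*--
-----*-
-------
----**-
t=14: -------
-------
---*---
-------
-------
----**-
-------

1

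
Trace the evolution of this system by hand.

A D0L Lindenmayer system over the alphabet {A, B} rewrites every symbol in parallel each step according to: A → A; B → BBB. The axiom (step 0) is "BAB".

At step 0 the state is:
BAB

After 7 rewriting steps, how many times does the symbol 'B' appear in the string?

4374

[0] BAB
[1] BBBABBB
[2] BBBBBBBBBABBBBBBBBB
[3] BBBBBBBBBBBBBBBBBBBBBBBBBBBABBBBBBBBBBBBBBBBBBBBBBBBBBB
[4] BBBBBBBBBBBBBBBBBBBBBBBBBBBBBBBBBBBBBBBBBBBBBBBBBBBBBBBBBB…BBBBBBBBBBBBBBBBBBBBBBBBBBBBBBBBBBBBBBBBBBBBBBBBBBBBBBBBBB  (len 163)
[5] BBBBBBBBBBBBBBBBBBBBBBBBBBBBBBBBBBBBBBBBBBBBBBBBBBBBBBBBBB…BBBBBBBBBBBBBBBBBBBBBBBBBBBBBBBBBBBBBBBBBBBBBBBBBBBBBBBBBB  (len 487)
[6] BBBBBBBBBBBBBBBBBBBBBBBBBBBBBBBBBBBBBBBBBBBBBBBBBBBBBBBBBB…BBBBBBBBBBBBBBBBBBBBBBBBBBBBBBBBBBBBBBBBBBBBBBBBBBBBBBBBBB  (len 1459)
[7] BBBBBBBBBBBBBBBBBBBBBBBBBBBBBBBBBBBBBBBBBBBBBBBBBBBBBBBBBB…BBBBBBBBBBBBBBBBBBBBBBBBBBBBBBBBBBBBBBBBBBBBBBBBBBBBBBBBBB  (len 4375)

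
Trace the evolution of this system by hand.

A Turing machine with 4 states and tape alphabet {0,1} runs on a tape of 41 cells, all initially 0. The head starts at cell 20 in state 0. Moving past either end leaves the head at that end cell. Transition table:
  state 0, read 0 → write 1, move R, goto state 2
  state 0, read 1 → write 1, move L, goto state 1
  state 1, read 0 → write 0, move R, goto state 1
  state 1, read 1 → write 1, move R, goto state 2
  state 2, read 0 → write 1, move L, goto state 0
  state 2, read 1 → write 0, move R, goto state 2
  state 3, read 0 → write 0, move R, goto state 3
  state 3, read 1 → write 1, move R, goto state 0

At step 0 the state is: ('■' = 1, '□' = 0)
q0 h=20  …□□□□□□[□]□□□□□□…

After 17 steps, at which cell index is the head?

25

gen 0: q0 h=20  …□□□□□□[□]□□□□□□…
gen 1: q2 h=21  …□□□□□■[□]□□□□□□…
gen 2: q0 h=20  …□□□□□□[■]■□□□□□…
gen 3: q1 h=19  …□□□□□□[□]■■□□□□…
gen 4: q1 h=20  …□□□□□□[■]■□□□□□…
gen 5: q2 h=21  …□□□□□■[■]□□□□□□…
gen 6: q2 h=22  …□□□□■□[□]□□□□□□…
gen 7: q0 h=21  …□□□□□■[□]■□□□□□…
gen 8: q2 h=22  …□□□□■■[■]□□□□□□…
gen 9: q2 h=23  …□□□■■□[□]□□□□□□…
gen 10: q0 h=22  …□□□□■■[□]■□□□□□…
gen 11: q2 h=23  …□□□■■■[■]□□□□□□…
gen 12: q2 h=24  …□□■■■□[□]□□□□□□…
gen 13: q0 h=23  …□□□■■■[□]■□□□□□…
gen 14: q2 h=24  …□□■■■■[■]□□□□□□…
gen 15: q2 h=25  …□■■■■□[□]□□□□□□…
gen 16: q0 h=24  …□□■■■■[□]■□□□□□…
gen 17: q2 h=25  …□■■■■■[■]□□□□□□…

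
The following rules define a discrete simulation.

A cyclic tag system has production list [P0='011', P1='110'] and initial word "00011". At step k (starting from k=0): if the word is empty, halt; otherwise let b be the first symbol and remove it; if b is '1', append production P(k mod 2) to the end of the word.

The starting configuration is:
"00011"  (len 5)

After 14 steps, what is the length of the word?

15

k=0  "00011"  (len 5)
k=1  "0011"  (len 4)
k=2  "011"  (len 3)
k=3  "11"  (len 2)
k=4  "1110"  (len 4)
k=5  "110011"  (len 6)
k=6  "10011110"  (len 8)
k=7  "0011110011"  (len 10)
k=8  "011110011"  (len 9)
k=9  "11110011"  (len 8)
k=10  "1110011110"  (len 10)
k=11  "110011110011"  (len 12)
k=12  "10011110011110"  (len 14)
k=13  "0011110011110011"  (len 16)
k=14  "011110011110011"  (len 15)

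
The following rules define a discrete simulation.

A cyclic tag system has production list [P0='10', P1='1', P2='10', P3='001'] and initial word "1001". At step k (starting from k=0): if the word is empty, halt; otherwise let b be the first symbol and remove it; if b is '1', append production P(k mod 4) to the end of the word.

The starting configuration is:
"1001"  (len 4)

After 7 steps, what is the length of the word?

[0] "1001"  (len 4)
[1] "00110"  (len 5)
[2] "0110"  (len 4)
[3] "110"  (len 3)
[4] "10001"  (len 5)
[5] "000110"  (len 6)
[6] "00110"  (len 5)
[7] "0110"  (len 4)

4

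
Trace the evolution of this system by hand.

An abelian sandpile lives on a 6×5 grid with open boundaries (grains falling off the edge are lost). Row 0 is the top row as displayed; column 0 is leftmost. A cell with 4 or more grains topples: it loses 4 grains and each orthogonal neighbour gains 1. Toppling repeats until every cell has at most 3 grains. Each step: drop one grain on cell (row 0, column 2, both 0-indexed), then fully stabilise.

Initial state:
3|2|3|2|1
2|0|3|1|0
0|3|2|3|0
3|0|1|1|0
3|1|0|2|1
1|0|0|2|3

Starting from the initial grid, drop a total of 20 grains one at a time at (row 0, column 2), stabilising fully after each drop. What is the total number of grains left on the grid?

49

gen 0: 3|2|3|2|1
2|0|3|1|0
0|3|2|3|0
3|0|1|1|0
3|1|0|2|1
1|0|0|2|3
gen 1: 3|3|1|3|1
2|1|0|2|0
0|3|3|3|0
3|0|1|1|0
3|1|0|2|1
1|0|0|2|3
gen 2: 3|3|2|3|1
2|1|0|2|0
0|3|3|3|0
3|0|1|1|0
3|1|0|2|1
1|0|0|2|3
gen 3: 3|3|3|3|1
2|1|0|2|0
0|3|3|3|0
3|0|1|1|0
3|1|0|2|1
1|0|0|2|3
gen 4: 0|1|2|0|2
3|2|1|3|0
0|3|3|3|0
3|0|1|1|0
3|1|0|2|1
1|0|0|2|3
gen 5: 0|1|3|0|2
3|2|1|3|0
0|3|3|3|0
3|0|1|1|0
3|1|0|2|1
1|0|0|2|3
gen 6: 0|2|0|1|2
3|2|2|3|0
0|3|3|3|0
3|0|1|1|0
3|1|0|2|1
1|0|0|2|3
gen 7: 0|2|1|1|2
3|2|2|3|0
0|3|3|3|0
3|0|1|1|0
3|1|0|2|1
1|0|0|2|3
gen 8: 0|2|2|1|2
3|2|2|3|0
0|3|3|3|0
3|0|1|1|0
3|1|0|2|1
1|0|0|2|3
gen 9: 0|2|3|1|2
3|2|2|3|0
0|3|3|3|0
3|0|1|1|0
3|1|0|2|1
1|0|0|2|3
gen 10: 0|3|0|2|2
3|2|3|3|0
0|3|3|3|0
3|0|1|1|0
3|1|0|2|1
1|0|0|2|3
gen 11: 0|3|1|2|2
3|2|3|3|0
0|3|3|3|0
3|0|1|1|0
3|1|0|2|1
1|0|0|2|3
gen 12: 0|3|2|2|2
3|2|3|3|0
0|3|3|3|0
3|0|1|1|0
3|1|0|2|1
1|0|0|2|3
gen 13: 0|3|3|2|2
3|2|3|3|0
0|3|3|3|0
3|0|1|1|0
3|1|0|2|1
1|0|0|2|3
gen 14: 2|1|3|0|3
0|2|3|2|1
2|1|2|1|1
3|1|2|2|0
3|1|0|2|1
1|0|0|2|3
gen 15: 2|2|1|1|3
0|3|0|3|1
2|1|3|1|1
3|1|2|2|0
3|1|0|2|1
1|0|0|2|3
gen 16: 2|2|2|1|3
0|3|0|3|1
2|1|3|1|1
3|1|2|2|0
3|1|0|2|1
1|0|0|2|3
gen 17: 2|2|3|1|3
0|3|0|3|1
2|1|3|1|1
3|1|2|2|0
3|1|0|2|1
1|0|0|2|3
gen 18: 2|3|0|2|3
0|3|1|3|1
2|1|3|1|1
3|1|2|2|0
3|1|0|2|1
1|0|0|2|3
gen 19: 2|3|1|2|3
0|3|1|3|1
2|1|3|1|1
3|1|2|2|0
3|1|0|2|1
1|0|0|2|3
gen 20: 2|3|2|2|3
0|3|1|3|1
2|1|3|1|1
3|1|2|2|0
3|1|0|2|1
1|0|0|2|3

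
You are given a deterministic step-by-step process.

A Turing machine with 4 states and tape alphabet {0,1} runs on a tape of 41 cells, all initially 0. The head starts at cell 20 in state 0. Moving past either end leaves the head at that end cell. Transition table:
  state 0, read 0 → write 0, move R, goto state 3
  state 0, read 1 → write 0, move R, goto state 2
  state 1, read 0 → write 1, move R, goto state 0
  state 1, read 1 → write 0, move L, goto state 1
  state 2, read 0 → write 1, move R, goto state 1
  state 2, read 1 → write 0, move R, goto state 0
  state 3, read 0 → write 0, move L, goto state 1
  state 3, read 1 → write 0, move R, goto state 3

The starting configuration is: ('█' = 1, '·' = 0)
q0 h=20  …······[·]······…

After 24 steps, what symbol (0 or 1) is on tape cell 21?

1

k=0  q0 h=20  …······[·]······…
k=1  q3 h=21  …······[·]······…
k=2  q1 h=20  …······[·]······…
k=3  q0 h=21  …·····█[·]······…
k=4  q3 h=22  …····█·[·]······…
k=5  q1 h=21  …·····█[·]······…
k=6  q0 h=22  …····██[·]······…
k=7  q3 h=23  …···██·[·]······…
k=8  q1 h=22  …····██[·]······…
k=9  q0 h=23  …···███[·]······…
k=10  q3 h=24  …··███·[·]······…
k=11  q1 h=23  …···███[·]······…
k=12  q0 h=24  …··████[·]······…
k=13  q3 h=25  …·████·[·]······…
k=14  q1 h=24  …··████[·]······…
k=15  q0 h=25  …·█████[·]······…
k=16  q3 h=26  …█████·[·]······…
k=17  q1 h=25  …·█████[·]······…
k=18  q0 h=26  …██████[·]······…
k=19  q3 h=27  …█████·[·]······…
k=20  q1 h=26  …██████[·]······…
k=21  q0 h=27  …██████[·]······…
k=22  q3 h=28  …█████·[·]······…
k=23  q1 h=27  …██████[·]······…
k=24  q0 h=28  …██████[·]······…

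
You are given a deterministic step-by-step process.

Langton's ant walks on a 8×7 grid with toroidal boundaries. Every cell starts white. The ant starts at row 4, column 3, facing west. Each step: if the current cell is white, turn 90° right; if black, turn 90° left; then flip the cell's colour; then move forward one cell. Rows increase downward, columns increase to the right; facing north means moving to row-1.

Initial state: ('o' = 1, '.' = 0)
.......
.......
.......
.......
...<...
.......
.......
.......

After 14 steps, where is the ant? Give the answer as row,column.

5,4

[0] .......
.......
.......
.......
...<...
.......
.......
.......
[1] .......
.......
.......
...^...
...o...
.......
.......
.......
[2] .......
.......
.......
...o>..
...o...
.......
.......
.......
[3] .......
.......
.......
...oo..
...ov..
.......
.......
.......
[4] .......
.......
.......
...oo..
...<o..
.......
.......
.......
[5] .......
.......
.......
...oo..
....o..
...v...
.......
.......
[6] .......
.......
.......
...oo..
....o..
..<o...
.......
.......
[7] .......
.......
.......
...oo..
..^.o..
..oo...
.......
.......
[8] .......
.......
.......
...oo..
..o>o..
..oo...
.......
.......
[9] .......
.......
.......
...oo..
..ooo..
..ov...
.......
.......
[10] .......
.......
.......
...oo..
..ooo..
..o.>..
.......
.......
[11] .......
.......
.......
...oo..
..ooo..
..o.o..
....v..
.......
[12] .......
.......
.......
...oo..
..ooo..
..o.o..
...<o..
.......
[13] .......
.......
.......
...oo..
..ooo..
..o^o..
...oo..
.......
[14] .......
.......
.......
...oo..
..ooo..
..oo>..
...oo..
.......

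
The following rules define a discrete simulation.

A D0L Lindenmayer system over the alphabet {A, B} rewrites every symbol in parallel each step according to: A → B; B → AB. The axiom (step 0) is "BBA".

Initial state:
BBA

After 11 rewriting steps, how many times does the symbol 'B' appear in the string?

[0] BBA
[1] ABABB
[2] BABBABAB
[3] ABBABABBABBAB
[4] BABABBABBABABBABABBAB
[5] ABBABBABABBABABBABBABABBABBABABBAB
[6] BABABBABABBABBABABBABBABABBABABBABBABABBABABBABBABABBAB
[7] ABBABBABABBABBABABBABABBABBABABBABABBABBABABBABBABABBABABBABBABABBABBABABBABABBABBABABBAB
[8] BABABBABABBABBABABBABABBABBABABBABBABABBABABBABBABABBABBAB…BABBABABBABABBABBABABBABABBABBABABBABBABABBABABBABBABABBAB  (len 144)
[9] ABBABBABABBABBABABBABABBABBABABBABBABABBABABBABBABABBABABB…BABBABABBABABBABBABABBABABBABBABABBABBABABBABABBABBABABBAB  (len 233)
[10] BABABBABABBABBABABBABABBABBABABBABBABABBABABBABBABABBABABB…BABBABABBABABBABBABABBABABBABBABABBABBABABBABABBABBABABBAB  (len 377)
[11] ABBABBABABBABBABABBABABBABBABABBABBABABBABABBABBABABBABABB…BABBABABBABABBABBABABBABABBABBABABBABBABABBABABBABBABABBAB  (len 610)

377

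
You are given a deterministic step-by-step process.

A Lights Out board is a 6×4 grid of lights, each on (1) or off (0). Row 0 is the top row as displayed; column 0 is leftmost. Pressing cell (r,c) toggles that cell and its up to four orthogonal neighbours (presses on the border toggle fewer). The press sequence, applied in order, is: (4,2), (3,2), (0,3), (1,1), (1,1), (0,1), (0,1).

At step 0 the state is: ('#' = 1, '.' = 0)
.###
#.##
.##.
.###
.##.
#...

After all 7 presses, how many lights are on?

9

step 0: .###
#.##
.##.
.###
.##.
#...
step 1: .###
#.##
.##.
.#.#
...#
#.#.
step 2: .###
#.##
.#..
..#.
..##
#.#.
step 3: .#..
#.#.
.#..
..#.
..##
#.#.
step 4: ....
.#..
....
..#.
..##
#.#.
step 5: .#..
#.#.
.#..
..#.
..##
#.#.
step 6: #.#.
###.
.#..
..#.
..##
#.#.
step 7: .#..
#.#.
.#..
..#.
..##
#.#.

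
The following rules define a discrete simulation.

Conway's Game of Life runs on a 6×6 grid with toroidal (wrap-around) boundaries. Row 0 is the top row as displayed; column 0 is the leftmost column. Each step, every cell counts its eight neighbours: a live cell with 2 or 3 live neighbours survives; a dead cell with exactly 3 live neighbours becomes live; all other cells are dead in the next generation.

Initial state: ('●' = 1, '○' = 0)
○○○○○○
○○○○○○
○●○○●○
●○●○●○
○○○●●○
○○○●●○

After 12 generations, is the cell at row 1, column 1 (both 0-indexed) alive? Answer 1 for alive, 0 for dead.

0) ○○○○○○
○○○○○○
○●○○●○
●○●○●○
○○○●●○
○○○●●○
1) ○○○○○○
○○○○○○
○●○●○●
○●●○●○
○○●○○○
○○○●●○
2) ○○○○○○
○○○○○○
●●○●●○
●●○○●○
○●●○●○
○○○●○○
3) ○○○○○○
○○○○○○
●●●●●○
○○○○●○
●●●○●●
○○●●○○
4) ○○○○○○
○●●●○○
○●●●●●
○○○○○○
●●●○●●
●○●●●●
5) ●○○○○●
●●○○○○
●●○○●○
○○○○○○
○○●○○○
○○●○○○
6) ●○○○○●
○○○○○○
●●○○○●
○●○○○○
○○○○○○
○●○○○○
7) ●○○○○○
○●○○○○
●●○○○○
○●○○○○
○○○○○○
●○○○○○
8) ●●○○○○
○●○○○○
●●●○○○
●●○○○○
○○○○○○
○○○○○○
9) ●●○○○○
○○○○○○
○○●○○○
●○●○○○
○○○○○○
○○○○○○
10) ○○○○○○
○●○○○○
○●○○○○
○●○○○○
○○○○○○
○○○○○○
11) ○○○○○○
○○○○○○
●●●○○○
○○○○○○
○○○○○○
○○○○○○
12) ○○○○○○
○●○○○○
○●○○○○
○●○○○○
○○○○○○
○○○○○○

1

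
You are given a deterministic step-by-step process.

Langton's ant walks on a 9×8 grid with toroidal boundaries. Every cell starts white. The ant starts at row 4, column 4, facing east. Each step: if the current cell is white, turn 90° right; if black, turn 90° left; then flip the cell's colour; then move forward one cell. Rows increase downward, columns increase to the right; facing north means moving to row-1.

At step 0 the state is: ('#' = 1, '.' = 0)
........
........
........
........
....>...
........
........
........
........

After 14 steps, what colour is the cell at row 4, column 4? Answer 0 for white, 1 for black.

1

t=0: ........
........
........
........
....>...
........
........
........
........
t=1: ........
........
........
........
....#...
....v...
........
........
........
t=2: ........
........
........
........
....#...
...<#...
........
........
........
t=3: ........
........
........
........
...^#...
...##...
........
........
........
t=4: ........
........
........
........
...#>...
...##...
........
........
........
t=5: ........
........
........
....^...
...#....
...##...
........
........
........
t=6: ........
........
........
....#>..
...#....
...##...
........
........
........
t=7: ........
........
........
....##..
...#.v..
...##...
........
........
........
t=8: ........
........
........
....##..
...#<#..
...##...
........
........
........
t=9: ........
........
........
....^#..
...###..
...##...
........
........
........
t=10: ........
........
........
...<.#..
...###..
...##...
........
........
........
t=11: ........
........
...^....
...#.#..
...###..
...##...
........
........
........
t=12: ........
........
...#>...
...#.#..
...###..
...##...
........
........
........
t=13: ........
........
...##...
...#v#..
...###..
...##...
........
........
........
t=14: ........
........
...##...
...<##..
...###..
...##...
........
........
........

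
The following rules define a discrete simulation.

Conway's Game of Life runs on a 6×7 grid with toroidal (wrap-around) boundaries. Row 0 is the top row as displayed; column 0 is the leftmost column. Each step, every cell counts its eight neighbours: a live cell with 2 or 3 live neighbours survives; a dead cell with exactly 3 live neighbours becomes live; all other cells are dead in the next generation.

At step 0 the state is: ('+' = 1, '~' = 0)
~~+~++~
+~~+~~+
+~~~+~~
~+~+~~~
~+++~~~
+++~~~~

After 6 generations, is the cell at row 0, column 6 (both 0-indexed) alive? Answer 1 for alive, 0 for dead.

t=0: ~~+~++~
+~~+~~+
+~~~+~~
~+~+~~~
~+++~~~
+++~~~~
t=1: ~~+~++~
++~+~~+
+++++~+
++~++~~
~~~+~~~
+~~~+~~
t=2: ~~+~++~
~~~~~~~
~~~~~~~
~~~~~++
++++~~~
~~~~++~
t=3: ~~~+++~
~~~~~~~
~~~~~~~
+++~~~+
++++~~~
~~~~~++
t=4: ~~~~+++
~~~~+~~
++~~~~~
~~~+~~+
~~~+~+~
++~~~++
t=5: ~~~~+~~
+~~~+~+
+~~~~~~
+~+~+~+
~~+~~+~
+~~~~~~
t=6: +~~~~++
+~~~~++
~~~+~~~
+~~+~++
+~~+~+~
~~~~~~~

1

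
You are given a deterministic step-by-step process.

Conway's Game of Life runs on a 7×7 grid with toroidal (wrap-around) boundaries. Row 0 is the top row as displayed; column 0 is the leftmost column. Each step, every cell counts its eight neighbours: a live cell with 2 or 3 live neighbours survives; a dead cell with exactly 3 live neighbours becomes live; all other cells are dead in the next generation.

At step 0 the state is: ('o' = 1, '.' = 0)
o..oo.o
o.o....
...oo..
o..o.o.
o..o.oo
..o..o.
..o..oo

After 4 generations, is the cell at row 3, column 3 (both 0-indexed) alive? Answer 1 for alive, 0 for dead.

k=0  o..oo.o
o.o....
...oo..
o..o.o.
o..o.oo
..o..o.
..o..oo
k=1  o.ooo..
ooo..oo
.oooo.o
o.oo.o.
oooo.o.
oooo...
ooo....
k=2  ....oo.
.......
.......
.....o.
.......
....o..
....o.o
k=3  ....oo.
.......
.......
.......
.......
.....o.
...oo..
k=4  ...ooo.
.......
.......
.......
.......
....o..
...o...

0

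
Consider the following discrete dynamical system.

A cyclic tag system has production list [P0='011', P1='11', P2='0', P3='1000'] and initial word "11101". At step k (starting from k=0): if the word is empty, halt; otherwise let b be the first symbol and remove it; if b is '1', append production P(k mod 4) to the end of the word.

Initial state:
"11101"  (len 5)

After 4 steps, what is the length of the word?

t=0: "11101"  (len 5)
t=1: "1101011"  (len 7)
t=2: "10101111"  (len 8)
t=3: "01011110"  (len 8)
t=4: "1011110"  (len 7)

7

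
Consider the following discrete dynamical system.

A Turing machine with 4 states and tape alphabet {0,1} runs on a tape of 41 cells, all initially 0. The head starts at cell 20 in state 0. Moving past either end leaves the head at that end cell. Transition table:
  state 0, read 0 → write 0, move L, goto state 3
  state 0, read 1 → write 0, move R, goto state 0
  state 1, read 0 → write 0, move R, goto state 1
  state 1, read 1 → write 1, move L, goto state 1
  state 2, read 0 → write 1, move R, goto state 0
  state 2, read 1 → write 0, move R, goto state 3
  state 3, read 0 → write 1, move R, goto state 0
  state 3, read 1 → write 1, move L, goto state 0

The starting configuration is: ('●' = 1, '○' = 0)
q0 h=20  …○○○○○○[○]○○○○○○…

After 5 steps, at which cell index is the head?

t=0: q0 h=20  …○○○○○○[○]○○○○○○…
t=1: q3 h=19  …○○○○○○[○]○○○○○○…
t=2: q0 h=20  …○○○○○●[○]○○○○○○…
t=3: q3 h=19  …○○○○○○[●]○○○○○○…
t=4: q0 h=18  …○○○○○○[○]●○○○○○…
t=5: q3 h=17  …○○○○○○[○]○●○○○○…

17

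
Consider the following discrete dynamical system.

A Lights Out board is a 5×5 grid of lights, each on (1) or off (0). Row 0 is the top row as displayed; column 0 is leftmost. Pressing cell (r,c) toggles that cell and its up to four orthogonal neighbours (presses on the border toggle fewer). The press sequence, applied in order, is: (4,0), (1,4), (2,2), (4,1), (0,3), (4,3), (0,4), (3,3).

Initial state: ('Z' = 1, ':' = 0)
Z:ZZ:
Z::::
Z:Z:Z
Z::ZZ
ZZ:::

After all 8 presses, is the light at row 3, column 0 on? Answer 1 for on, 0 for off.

0

k=0  Z:ZZ:
Z::::
Z:Z:Z
Z::ZZ
ZZ:::
k=1  Z:ZZ:
Z::::
Z:Z:Z
:::ZZ
:::::
k=2  Z:ZZZ
Z::ZZ
Z:Z::
:::ZZ
:::::
k=3  Z:ZZZ
Z:ZZZ
ZZ:Z:
::ZZZ
:::::
k=4  Z:ZZZ
Z:ZZZ
ZZ:Z:
:ZZZZ
ZZZ::
k=5  Z::::
Z:Z:Z
ZZ:Z:
:ZZZZ
ZZZ::
k=6  Z::::
Z:Z:Z
ZZ:Z:
:ZZ:Z
ZZ:ZZ
k=7  Z::ZZ
Z:Z::
ZZ:Z:
:ZZ:Z
ZZ:ZZ
k=8  Z::ZZ
Z:Z::
ZZ:::
:Z:Z:
ZZ::Z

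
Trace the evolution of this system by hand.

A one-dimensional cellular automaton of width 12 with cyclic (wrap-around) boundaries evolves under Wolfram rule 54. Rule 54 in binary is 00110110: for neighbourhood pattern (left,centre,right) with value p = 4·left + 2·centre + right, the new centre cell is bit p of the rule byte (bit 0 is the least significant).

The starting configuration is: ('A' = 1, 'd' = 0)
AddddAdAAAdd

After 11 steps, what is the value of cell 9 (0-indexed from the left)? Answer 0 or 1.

0

t=0: AddddAdAAAdd
t=1: AAddAAAdddAA
t=2: ddAAdddAdAdd
t=3: dAddAdAAAAAd
t=4: AAAAAAdddddA
t=5: ddddddAdddAd
t=6: dddddAAAdAAA
t=7: AdddAdddAddd
t=8: AAdAAAdAAAdA
t=9: ddAdddAdddAd
t=10: dAAAdAAAdAAA
t=11: AdddAdddAddd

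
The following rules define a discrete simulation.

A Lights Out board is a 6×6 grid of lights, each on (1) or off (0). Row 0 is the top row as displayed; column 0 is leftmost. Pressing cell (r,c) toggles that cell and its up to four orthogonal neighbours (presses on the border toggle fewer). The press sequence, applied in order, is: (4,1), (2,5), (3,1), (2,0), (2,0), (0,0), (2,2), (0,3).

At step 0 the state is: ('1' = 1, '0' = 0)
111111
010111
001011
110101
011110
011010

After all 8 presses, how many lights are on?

[0] 111111
010111
001011
110101
011110
011010
[1] 111111
010111
001011
100101
100110
001010
[2] 111111
010110
001000
100100
100110
001010
[3] 111111
010110
011000
011100
110110
001010
[4] 111111
110110
101000
111100
110110
001010
[5] 111111
010110
011000
011100
110110
001010
[6] 001111
110110
011000
011100
110110
001010
[7] 001111
111110
000100
010100
110110
001010
[8] 000001
111010
000100
010100
110110
001010

14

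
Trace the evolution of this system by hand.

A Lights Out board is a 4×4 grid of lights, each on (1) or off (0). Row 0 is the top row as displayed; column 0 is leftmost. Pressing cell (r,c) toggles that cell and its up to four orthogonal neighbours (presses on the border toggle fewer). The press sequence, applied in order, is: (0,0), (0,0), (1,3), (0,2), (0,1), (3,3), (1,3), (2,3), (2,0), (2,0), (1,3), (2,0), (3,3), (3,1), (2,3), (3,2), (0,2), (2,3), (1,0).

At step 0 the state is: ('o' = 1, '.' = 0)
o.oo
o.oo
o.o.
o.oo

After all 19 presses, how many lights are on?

t=0: o.oo
o.oo
o.o.
o.oo
t=1: .ooo
..oo
o.o.
o.oo
t=2: o.oo
o.oo
o.o.
o.oo
t=3: o.o.
o...
o.oo
o.oo
t=4: oo.o
o.o.
o.oo
o.oo
t=5: ..oo
ooo.
o.oo
o.oo
t=6: ..oo
ooo.
o.o.
o...
t=7: ..o.
oo.o
o.oo
o...
t=8: ..o.
oo..
o...
o..o
t=9: ..o.
.o..
.o..
...o
t=10: ..o.
oo..
o...
o..o
t=11: ..oo
oooo
o..o
o..o
t=12: ..oo
.ooo
.o.o
...o
t=13: ..oo
.ooo
.o..
..o.
t=14: ..oo
.ooo
....
oo..
t=15: ..oo
.oo.
..oo
oo.o
t=16: ..oo
.oo.
...o
o.o.
t=17: .o..
.o..
...o
o.o.
t=18: .o..
.o.o
..o.
o.oo
t=19: oo..
o..o
o.o.
o.oo

9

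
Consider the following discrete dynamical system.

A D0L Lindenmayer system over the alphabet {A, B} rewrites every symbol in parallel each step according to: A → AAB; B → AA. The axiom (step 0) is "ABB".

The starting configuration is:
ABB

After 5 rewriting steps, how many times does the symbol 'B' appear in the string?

108

0) ABB
1) AABAAAA
2) AABAABAAAABAABAABAAB
3) AABAABAAAABAABAAAABAABAABAABAAAABAABAAAABAABAAAABAABAA
4) AABAABAAAABAABAAAABAABAABAABAAAABAABAAAABAABAABAABAAAABAAB…AABAABAAAABAABAABAABAAAABAABAAAABAABAABAABAAAABAABAAAABAAB  (len 148)
5) AABAABAAAABAABAAAABAABAABAABAAAABAABAAAABAABAABAABAAAABAAB…BAABAAAABAABAAAABAABAABAABAAAABAABAAAABAABAABAABAAAABAABAA  (len 404)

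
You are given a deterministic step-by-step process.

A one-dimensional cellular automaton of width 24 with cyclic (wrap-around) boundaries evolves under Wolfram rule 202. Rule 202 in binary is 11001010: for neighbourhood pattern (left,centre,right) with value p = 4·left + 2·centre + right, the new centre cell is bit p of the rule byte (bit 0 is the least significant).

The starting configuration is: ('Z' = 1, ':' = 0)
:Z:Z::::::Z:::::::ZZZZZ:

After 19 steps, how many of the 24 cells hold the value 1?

0) :Z:Z::::::Z:::::::ZZZZZ:
1) Z::::::::Z:::::::ZZZZZZ:
2) ::::::::Z:::::::ZZZZZZZ:
3) :::::::Z:::::::ZZZZZZZZ:
4) ::::::Z:::::::ZZZZZZZZZ:
5) :::::Z:::::::ZZZZZZZZZZ:
6) ::::Z:::::::ZZZZZZZZZZZ:
7) :::Z:::::::ZZZZZZZZZZZZ:
8) ::Z:::::::ZZZZZZZZZZZZZ:
9) :Z:::::::ZZZZZZZZZZZZZZ:
10) Z:::::::ZZZZZZZZZZZZZZZ:
11) :::::::ZZZZZZZZZZZZZZZZ:
12) ::::::ZZZZZZZZZZZZZZZZZ:
13) :::::ZZZZZZZZZZZZZZZZZZ:
14) ::::ZZZZZZZZZZZZZZZZZZZ:
15) :::ZZZZZZZZZZZZZZZZZZZZ:
16) ::ZZZZZZZZZZZZZZZZZZZZZ:
17) :ZZZZZZZZZZZZZZZZZZZZZZ:
18) ZZZZZZZZZZZZZZZZZZZZZZZ:
19) ZZZZZZZZZZZZZZZZZZZZZZZ:

23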